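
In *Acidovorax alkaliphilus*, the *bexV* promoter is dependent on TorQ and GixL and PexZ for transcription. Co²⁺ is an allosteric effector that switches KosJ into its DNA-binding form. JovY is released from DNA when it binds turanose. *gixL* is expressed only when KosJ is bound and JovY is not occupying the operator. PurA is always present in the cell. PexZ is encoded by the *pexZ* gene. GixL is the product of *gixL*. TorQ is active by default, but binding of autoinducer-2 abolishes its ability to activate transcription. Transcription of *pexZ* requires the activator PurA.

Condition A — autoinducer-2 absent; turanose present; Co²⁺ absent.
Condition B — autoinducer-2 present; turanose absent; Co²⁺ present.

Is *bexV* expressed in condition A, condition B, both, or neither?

Condition A:
Autoinducer-2 is absent, so TorQ is active.
Turanose is present, so JovY is inactive.
Co²⁺ is absent, so KosJ is inactive.
Required activator KosJ is absent, so *gixL* is not transcribed.
So GixL is not produced.
PurA is produced constitutively and is active.
No repressor is bound and PurA is active, so *pexZ* is transcribed.
So PexZ is produced and active.
Required activator GixL is absent, so *bexV* is not transcribed.
→ *bexV* is OFF in A.
Condition B:
Autoinducer-2 is present, so TorQ is inactive.
Turanose is absent, so JovY is active.
Co²⁺ is present, so KosJ is active.
With repressor JovY bound, *gixL* is not transcribed.
So GixL is not produced.
PurA is produced constitutively and is active.
No repressor is bound and PurA is active, so *pexZ* is transcribed.
So PexZ is produced and active.
Required activator TorQ is absent, so *bexV* is not transcribed.
→ *bexV* is OFF in B.

neither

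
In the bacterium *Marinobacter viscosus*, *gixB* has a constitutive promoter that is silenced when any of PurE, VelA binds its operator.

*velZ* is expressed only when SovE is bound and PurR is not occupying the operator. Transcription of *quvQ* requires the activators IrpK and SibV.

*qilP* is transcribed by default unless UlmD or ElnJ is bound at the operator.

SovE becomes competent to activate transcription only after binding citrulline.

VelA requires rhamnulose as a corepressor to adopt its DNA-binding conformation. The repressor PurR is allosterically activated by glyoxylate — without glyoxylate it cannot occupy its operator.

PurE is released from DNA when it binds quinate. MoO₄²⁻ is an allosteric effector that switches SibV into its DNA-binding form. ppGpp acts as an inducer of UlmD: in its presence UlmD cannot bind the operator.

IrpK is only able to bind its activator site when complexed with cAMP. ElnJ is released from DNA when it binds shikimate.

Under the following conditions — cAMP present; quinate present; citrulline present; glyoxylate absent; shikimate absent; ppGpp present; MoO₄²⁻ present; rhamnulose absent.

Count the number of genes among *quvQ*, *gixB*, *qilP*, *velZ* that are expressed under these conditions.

3

cAMP is present, so IrpK is active.
MoO₄²⁻ is present, so SibV is active.
No repressor is bound and IrpK and SibV are active, so *quvQ* is transcribed.
→ *quvQ* is ON.
Quinate is present, so PurE is inactive.
Rhamnulose is absent, so VelA is inactive.
With no repressor bound, *gixB* is transcribed.
→ *gixB* is ON.
ppGpp is present, so UlmD is inactive.
Shikimate is absent, so ElnJ is active.
With repressor ElnJ bound, *qilP* is not transcribed.
→ *qilP* is OFF.
Glyoxylate is absent, so PurR is inactive.
Citrulline is present, so SovE is active.
No repressor is bound and SovE is active, so *velZ* is transcribed.
→ *velZ* is ON.
3 of the 4 genes are transcribed.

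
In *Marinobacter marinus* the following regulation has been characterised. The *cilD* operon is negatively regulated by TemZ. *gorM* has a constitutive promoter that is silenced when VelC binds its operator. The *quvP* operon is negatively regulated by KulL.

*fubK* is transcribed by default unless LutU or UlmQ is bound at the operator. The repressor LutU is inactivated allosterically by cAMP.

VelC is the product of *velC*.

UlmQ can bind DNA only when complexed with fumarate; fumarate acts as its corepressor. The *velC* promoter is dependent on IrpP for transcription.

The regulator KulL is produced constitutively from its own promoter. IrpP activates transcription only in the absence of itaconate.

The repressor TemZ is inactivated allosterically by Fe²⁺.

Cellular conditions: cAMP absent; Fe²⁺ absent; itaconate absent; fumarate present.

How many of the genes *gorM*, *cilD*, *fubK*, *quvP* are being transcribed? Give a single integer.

0

Itaconate is absent, so IrpP is active.
No repressor is bound and IrpP is active, so *velC* is transcribed.
So VelC is produced and active.
With repressor VelC bound, *gorM* is not transcribed.
→ *gorM* is OFF.
Fe²⁺ is absent, so TemZ is active.
With repressor TemZ bound, *cilD* is not transcribed.
→ *cilD* is OFF.
cAMP is absent, so LutU is active.
Fumarate is present, so UlmQ is active.
With repressor LutU bound, *fubK* is not transcribed.
→ *fubK* is OFF.
KulL is produced constitutively and is active.
With repressor KulL bound, *quvP* is not transcribed.
→ *quvP* is OFF.
0 of the 4 genes are transcribed.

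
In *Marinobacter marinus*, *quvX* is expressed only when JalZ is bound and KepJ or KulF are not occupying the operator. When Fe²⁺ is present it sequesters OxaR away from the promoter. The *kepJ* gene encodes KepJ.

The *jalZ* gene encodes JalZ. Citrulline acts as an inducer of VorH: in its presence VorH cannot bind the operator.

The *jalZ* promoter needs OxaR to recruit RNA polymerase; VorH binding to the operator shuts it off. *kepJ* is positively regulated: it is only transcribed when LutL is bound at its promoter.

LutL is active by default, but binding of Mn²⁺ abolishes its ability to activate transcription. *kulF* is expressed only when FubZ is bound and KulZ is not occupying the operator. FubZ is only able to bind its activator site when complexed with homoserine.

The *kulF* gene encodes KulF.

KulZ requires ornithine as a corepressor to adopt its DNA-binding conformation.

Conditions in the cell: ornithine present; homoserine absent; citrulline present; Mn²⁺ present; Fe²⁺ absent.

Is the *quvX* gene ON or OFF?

ON

Mn²⁺ is present, so LutL is inactive.
Required activator LutL is absent, so *kepJ* is not transcribed.
So KepJ is not produced.
Fe²⁺ is absent, so OxaR is active.
Citrulline is present, so VorH is inactive.
No repressor is bound and OxaR is active, so *jalZ* is transcribed.
So JalZ is produced and active.
Homoserine is absent, so FubZ is inactive.
Ornithine is present, so KulZ is active.
With repressor KulZ bound, *kulF* is not transcribed.
So KulF is not produced.
No repressor is bound and JalZ is active, so *quvX* is transcribed.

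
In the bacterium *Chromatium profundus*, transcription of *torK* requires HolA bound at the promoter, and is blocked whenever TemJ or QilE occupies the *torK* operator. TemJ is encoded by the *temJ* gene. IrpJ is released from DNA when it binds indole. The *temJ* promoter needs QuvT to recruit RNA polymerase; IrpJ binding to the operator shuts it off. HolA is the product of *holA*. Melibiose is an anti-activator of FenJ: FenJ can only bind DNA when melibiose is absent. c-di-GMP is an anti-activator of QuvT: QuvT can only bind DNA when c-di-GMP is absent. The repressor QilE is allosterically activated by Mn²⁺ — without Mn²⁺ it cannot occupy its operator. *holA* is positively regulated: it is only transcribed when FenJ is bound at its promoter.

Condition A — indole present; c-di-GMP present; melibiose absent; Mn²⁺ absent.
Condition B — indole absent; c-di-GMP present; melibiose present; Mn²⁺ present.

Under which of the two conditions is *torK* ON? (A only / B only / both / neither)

A only

Condition A:
Indole is present, so IrpJ is inactive.
c-di-GMP is present, so QuvT is inactive.
Required activator QuvT is absent, so *temJ* is not transcribed.
So TemJ is not produced.
Melibiose is absent, so FenJ is active.
No repressor is bound and FenJ is active, so *holA* is transcribed.
So HolA is produced and active.
Mn²⁺ is absent, so QilE is inactive.
No repressor is bound and HolA is active, so *torK* is transcribed.
→ *torK* is ON in A.
Condition B:
Indole is absent, so IrpJ is active.
c-di-GMP is present, so QuvT is inactive.
With repressor IrpJ bound, *temJ* is not transcribed.
So TemJ is not produced.
Melibiose is present, so FenJ is inactive.
Required activator FenJ is absent, so *holA* is not transcribed.
So HolA is not produced.
Mn²⁺ is present, so QilE is active.
With repressor QilE bound, *torK* is not transcribed.
→ *torK* is OFF in B.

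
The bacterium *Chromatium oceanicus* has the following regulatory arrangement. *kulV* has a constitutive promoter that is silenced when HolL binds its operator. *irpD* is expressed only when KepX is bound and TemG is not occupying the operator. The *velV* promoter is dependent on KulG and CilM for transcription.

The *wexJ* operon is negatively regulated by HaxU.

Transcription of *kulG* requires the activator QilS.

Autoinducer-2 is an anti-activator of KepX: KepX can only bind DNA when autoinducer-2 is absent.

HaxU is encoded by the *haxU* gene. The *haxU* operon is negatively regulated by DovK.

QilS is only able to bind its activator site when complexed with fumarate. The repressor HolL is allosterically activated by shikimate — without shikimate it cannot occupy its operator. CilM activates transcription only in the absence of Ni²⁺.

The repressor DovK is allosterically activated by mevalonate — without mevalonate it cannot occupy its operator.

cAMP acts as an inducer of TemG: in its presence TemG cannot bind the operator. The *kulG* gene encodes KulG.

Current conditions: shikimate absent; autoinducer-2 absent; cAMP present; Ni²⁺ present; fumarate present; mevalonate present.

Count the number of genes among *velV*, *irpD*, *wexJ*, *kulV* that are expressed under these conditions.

Fumarate is present, so QilS is active.
No repressor is bound and QilS is active, so *kulG* is transcribed.
So KulG is produced and active.
Ni²⁺ is present, so CilM is inactive.
Required activator CilM is absent, so *velV* is not transcribed.
→ *velV* is OFF.
Autoinducer-2 is absent, so KepX is active.
cAMP is present, so TemG is inactive.
No repressor is bound and KepX is active, so *irpD* is transcribed.
→ *irpD* is ON.
Mevalonate is present, so DovK is active.
With repressor DovK bound, *haxU* is not transcribed.
So HaxU is not produced.
With no repressor bound, *wexJ* is transcribed.
→ *wexJ* is ON.
Shikimate is absent, so HolL is inactive.
With no repressor bound, *kulV* is transcribed.
→ *kulV* is ON.
3 of the 4 genes are transcribed.

3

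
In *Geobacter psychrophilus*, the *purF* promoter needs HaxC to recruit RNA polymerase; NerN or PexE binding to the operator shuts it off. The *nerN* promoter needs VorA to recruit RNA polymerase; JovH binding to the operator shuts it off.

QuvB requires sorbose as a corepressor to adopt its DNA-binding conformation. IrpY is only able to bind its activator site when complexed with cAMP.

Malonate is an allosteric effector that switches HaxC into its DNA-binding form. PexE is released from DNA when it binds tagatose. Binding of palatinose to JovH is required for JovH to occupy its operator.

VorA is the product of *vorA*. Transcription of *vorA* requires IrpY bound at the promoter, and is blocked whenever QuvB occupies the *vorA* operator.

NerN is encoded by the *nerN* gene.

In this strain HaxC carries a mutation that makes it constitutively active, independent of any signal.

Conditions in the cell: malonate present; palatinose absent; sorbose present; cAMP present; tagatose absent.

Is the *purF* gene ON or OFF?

OFF

HaxC is constitutively active in this strain.
Sorbose is present, so QuvB is active.
cAMP is present, so IrpY is active.
With repressor QuvB bound, *vorA* is not transcribed.
So VorA is not produced.
Palatinose is absent, so JovH is inactive.
Required activator VorA is absent, so *nerN* is not transcribed.
So NerN is not produced.
Tagatose is absent, so PexE is active.
With repressor PexE bound, *purF* is not transcribed.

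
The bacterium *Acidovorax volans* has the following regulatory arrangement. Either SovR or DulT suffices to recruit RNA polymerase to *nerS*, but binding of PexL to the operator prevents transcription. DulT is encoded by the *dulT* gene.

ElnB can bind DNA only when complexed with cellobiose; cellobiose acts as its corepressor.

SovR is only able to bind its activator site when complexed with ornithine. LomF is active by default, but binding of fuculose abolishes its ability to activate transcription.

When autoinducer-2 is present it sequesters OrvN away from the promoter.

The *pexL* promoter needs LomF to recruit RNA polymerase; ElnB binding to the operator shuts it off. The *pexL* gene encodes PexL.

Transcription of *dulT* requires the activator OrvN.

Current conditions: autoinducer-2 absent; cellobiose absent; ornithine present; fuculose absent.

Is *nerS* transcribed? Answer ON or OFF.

Fuculose is absent, so LomF is active.
Cellobiose is absent, so ElnB is inactive.
No repressor is bound and LomF is active, so *pexL* is transcribed.
So PexL is produced and active.
Ornithine is present, so SovR is active.
Autoinducer-2 is absent, so OrvN is active.
No repressor is bound and OrvN is active, so *dulT* is transcribed.
So DulT is produced and active.
With repressor PexL bound, *nerS* is not transcribed.

OFF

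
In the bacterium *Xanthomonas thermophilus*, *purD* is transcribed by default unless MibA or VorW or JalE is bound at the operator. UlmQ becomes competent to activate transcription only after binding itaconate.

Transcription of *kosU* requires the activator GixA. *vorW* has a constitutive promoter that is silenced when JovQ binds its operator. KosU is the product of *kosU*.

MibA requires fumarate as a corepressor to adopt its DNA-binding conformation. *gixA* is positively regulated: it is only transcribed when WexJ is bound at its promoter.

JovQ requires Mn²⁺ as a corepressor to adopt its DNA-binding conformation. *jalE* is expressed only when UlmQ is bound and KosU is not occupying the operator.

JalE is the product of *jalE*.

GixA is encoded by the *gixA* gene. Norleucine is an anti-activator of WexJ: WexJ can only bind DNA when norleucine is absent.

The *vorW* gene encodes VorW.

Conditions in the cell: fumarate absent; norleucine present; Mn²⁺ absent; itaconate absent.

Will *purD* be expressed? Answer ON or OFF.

Fumarate is absent, so MibA is inactive.
Mn²⁺ is absent, so JovQ is inactive.
With no repressor bound, *vorW* is transcribed.
So VorW is produced and active.
Itaconate is absent, so UlmQ is inactive.
Norleucine is present, so WexJ is inactive.
Required activator WexJ is absent, so *gixA* is not transcribed.
So GixA is not produced.
Required activator GixA is absent, so *kosU* is not transcribed.
So KosU is not produced.
Required activator UlmQ is absent, so *jalE* is not transcribed.
So JalE is not produced.
With repressor VorW bound, *purD* is not transcribed.

OFF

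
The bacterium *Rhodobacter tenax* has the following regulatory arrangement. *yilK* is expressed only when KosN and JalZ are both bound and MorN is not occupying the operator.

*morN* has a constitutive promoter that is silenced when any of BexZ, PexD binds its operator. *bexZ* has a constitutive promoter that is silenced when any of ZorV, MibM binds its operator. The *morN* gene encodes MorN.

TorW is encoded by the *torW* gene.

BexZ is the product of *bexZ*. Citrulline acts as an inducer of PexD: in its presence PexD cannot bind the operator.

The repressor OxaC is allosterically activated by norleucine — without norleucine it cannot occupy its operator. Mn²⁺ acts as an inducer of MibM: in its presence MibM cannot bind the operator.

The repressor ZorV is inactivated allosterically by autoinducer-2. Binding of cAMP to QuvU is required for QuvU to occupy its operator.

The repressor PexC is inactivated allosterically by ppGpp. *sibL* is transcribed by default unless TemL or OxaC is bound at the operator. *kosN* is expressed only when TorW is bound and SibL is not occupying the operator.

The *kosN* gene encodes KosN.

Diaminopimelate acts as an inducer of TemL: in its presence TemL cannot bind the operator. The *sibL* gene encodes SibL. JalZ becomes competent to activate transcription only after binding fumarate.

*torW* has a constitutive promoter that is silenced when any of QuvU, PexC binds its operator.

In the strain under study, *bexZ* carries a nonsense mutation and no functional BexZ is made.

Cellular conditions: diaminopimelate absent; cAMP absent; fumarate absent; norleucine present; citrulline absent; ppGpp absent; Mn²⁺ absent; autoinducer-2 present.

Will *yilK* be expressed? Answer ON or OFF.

cAMP is absent, so QuvU is inactive.
ppGpp is absent, so PexC is active.
With repressor PexC bound, *torW* is not transcribed.
So TorW is not produced.
Diaminopimelate is absent, so TemL is active.
Norleucine is present, so OxaC is active.
With repressor TemL bound, *sibL* is not transcribed.
So SibL is not produced.
Required activator TorW is absent, so *kosN* is not transcribed.
So KosN is not produced.
Fumarate is absent, so JalZ is inactive.
BexZ is non-functional in this strain, so it has no effect.
Citrulline is absent, so PexD is active.
With repressor PexD bound, *morN* is not transcribed.
So MorN is not produced.
Required activator KosN is absent, so *yilK* is not transcribed.

OFF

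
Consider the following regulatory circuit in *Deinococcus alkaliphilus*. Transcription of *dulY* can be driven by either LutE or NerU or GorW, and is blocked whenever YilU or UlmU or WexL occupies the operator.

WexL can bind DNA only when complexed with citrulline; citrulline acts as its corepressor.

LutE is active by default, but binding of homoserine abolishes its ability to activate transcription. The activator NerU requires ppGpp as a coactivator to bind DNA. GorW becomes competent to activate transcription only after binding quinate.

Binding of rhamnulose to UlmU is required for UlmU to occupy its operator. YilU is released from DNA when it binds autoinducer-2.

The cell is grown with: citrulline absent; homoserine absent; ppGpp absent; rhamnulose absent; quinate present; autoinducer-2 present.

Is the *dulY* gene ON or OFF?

Autoinducer-2 is present, so YilU is inactive.
Homoserine is absent, so LutE is active.
Rhamnulose is absent, so UlmU is inactive.
ppGpp is absent, so NerU is inactive.
Quinate is present, so GorW is active.
Citrulline is absent, so WexL is inactive.
Activator LutE is present, so *dulY* is transcribed.

ON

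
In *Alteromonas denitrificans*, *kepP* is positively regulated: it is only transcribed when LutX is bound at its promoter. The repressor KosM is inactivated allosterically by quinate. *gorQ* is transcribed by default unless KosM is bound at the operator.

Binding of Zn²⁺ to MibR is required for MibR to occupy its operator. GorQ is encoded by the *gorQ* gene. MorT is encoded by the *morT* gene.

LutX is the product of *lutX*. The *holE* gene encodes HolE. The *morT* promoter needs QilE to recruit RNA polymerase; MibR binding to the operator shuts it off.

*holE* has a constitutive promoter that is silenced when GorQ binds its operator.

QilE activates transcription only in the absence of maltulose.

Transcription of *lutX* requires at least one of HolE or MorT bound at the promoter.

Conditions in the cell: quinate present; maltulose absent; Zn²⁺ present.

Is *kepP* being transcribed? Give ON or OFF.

OFF

Quinate is present, so KosM is inactive.
With no repressor bound, *gorQ* is transcribed.
So GorQ is produced and active.
With repressor GorQ bound, *holE* is not transcribed.
So HolE is not produced.
Maltulose is absent, so QilE is active.
Zn²⁺ is present, so MibR is active.
With repressor MibR bound, *morT* is not transcribed.
So MorT is not produced.
No activator is available at the *lutX* promoter, so *lutX* is not transcribed.
So LutX is not produced.
Required activator LutX is absent, so *kepP* is not transcribed.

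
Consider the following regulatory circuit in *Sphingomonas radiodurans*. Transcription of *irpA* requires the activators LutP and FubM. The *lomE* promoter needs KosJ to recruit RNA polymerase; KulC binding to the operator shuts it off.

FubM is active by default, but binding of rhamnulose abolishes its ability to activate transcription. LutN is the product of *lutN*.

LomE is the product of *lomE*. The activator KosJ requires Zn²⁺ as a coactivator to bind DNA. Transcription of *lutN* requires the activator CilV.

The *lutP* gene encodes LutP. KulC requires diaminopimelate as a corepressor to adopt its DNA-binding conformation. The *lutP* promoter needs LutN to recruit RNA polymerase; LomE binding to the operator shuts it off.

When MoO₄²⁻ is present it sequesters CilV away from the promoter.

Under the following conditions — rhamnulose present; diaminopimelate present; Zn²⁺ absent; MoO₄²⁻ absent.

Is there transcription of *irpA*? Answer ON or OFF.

Zn²⁺ is absent, so KosJ is inactive.
Diaminopimelate is present, so KulC is active.
With repressor KulC bound, *lomE* is not transcribed.
So LomE is not produced.
MoO₄²⁻ is absent, so CilV is active.
No repressor is bound and CilV is active, so *lutN* is transcribed.
So LutN is produced and active.
No repressor is bound and LutN is active, so *lutP* is transcribed.
So LutP is produced and active.
Rhamnulose is present, so FubM is inactive.
Required activator FubM is absent, so *irpA* is not transcribed.

OFF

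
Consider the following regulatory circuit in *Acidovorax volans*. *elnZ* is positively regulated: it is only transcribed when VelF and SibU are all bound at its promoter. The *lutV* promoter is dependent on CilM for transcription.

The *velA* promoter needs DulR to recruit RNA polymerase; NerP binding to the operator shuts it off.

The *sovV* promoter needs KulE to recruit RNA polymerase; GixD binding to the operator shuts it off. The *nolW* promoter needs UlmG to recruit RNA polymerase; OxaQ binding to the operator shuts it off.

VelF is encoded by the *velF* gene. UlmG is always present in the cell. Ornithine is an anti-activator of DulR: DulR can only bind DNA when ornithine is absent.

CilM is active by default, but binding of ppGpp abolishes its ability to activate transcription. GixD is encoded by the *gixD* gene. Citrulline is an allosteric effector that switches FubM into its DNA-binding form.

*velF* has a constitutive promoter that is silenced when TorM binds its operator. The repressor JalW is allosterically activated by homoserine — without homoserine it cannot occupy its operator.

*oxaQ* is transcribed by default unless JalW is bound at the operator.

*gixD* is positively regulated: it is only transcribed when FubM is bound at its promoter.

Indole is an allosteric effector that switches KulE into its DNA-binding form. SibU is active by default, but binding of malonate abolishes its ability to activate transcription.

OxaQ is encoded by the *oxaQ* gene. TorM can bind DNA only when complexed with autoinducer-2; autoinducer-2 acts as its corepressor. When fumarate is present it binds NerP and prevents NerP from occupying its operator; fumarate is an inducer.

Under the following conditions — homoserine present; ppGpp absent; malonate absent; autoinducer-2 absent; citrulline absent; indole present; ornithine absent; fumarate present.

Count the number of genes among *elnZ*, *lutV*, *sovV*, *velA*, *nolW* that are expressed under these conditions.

Autoinducer-2 is absent, so TorM is inactive.
With no repressor bound, *velF* is transcribed.
So VelF is produced and active.
Malonate is absent, so SibU is active.
No repressor is bound and VelF and SibU are active, so *elnZ* is transcribed.
→ *elnZ* is ON.
ppGpp is absent, so CilM is active.
No repressor is bound and CilM is active, so *lutV* is transcribed.
→ *lutV* is ON.
Citrulline is absent, so FubM is inactive.
Required activator FubM is absent, so *gixD* is not transcribed.
So GixD is not produced.
Indole is present, so KulE is active.
No repressor is bound and KulE is active, so *sovV* is transcribed.
→ *sovV* is ON.
Ornithine is absent, so DulR is active.
Fumarate is present, so NerP is inactive.
No repressor is bound and DulR is active, so *velA* is transcribed.
→ *velA* is ON.
UlmG is produced constitutively and is active.
Homoserine is present, so JalW is active.
With repressor JalW bound, *oxaQ* is not transcribed.
So OxaQ is not produced.
No repressor is bound and UlmG is active, so *nolW* is transcribed.
→ *nolW* is ON.
5 of the 5 genes are transcribed.

5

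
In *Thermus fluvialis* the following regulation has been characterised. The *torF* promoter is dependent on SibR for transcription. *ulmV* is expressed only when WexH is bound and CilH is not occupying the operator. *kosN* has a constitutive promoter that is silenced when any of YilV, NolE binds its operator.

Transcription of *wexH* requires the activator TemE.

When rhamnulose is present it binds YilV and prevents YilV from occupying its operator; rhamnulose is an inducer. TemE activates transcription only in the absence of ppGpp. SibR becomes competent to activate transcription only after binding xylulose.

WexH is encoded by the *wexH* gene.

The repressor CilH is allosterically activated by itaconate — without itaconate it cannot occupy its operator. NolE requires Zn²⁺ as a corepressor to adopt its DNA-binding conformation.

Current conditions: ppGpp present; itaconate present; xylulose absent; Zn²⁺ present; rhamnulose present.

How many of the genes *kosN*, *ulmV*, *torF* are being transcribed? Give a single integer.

Rhamnulose is present, so YilV is inactive.
Zn²⁺ is present, so NolE is active.
With repressor NolE bound, *kosN* is not transcribed.
→ *kosN* is OFF.
ppGpp is present, so TemE is inactive.
Required activator TemE is absent, so *wexH* is not transcribed.
So WexH is not produced.
Itaconate is present, so CilH is active.
With repressor CilH bound, *ulmV* is not transcribed.
→ *ulmV* is OFF.
Xylulose is absent, so SibR is inactive.
Required activator SibR is absent, so *torF* is not transcribed.
→ *torF* is OFF.
0 of the 3 genes are transcribed.

0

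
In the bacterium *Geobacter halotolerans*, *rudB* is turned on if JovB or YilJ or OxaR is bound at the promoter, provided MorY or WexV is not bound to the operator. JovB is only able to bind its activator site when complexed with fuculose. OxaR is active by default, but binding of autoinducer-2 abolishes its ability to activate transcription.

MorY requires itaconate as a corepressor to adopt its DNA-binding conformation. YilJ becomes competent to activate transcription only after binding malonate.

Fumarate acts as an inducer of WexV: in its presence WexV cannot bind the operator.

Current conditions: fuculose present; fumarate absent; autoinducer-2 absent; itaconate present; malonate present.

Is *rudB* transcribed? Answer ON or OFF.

OFF

Fuculose is present, so JovB is active.
Itaconate is present, so MorY is active.
Malonate is present, so YilJ is active.
Autoinducer-2 is absent, so OxaR is active.
Fumarate is absent, so WexV is active.
With repressor MorY bound, *rudB* is not transcribed.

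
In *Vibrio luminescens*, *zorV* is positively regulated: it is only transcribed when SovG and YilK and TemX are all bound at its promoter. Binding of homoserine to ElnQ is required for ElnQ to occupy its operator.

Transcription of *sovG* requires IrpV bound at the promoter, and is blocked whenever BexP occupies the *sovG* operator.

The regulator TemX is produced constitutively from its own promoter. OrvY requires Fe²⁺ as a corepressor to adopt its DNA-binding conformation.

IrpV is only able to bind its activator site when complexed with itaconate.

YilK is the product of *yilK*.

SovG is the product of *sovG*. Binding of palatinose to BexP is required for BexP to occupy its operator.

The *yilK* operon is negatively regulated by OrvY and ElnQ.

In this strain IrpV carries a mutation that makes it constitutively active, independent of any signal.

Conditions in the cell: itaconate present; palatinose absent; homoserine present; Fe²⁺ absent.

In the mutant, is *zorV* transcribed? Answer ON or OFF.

Palatinose is absent, so BexP is inactive.
IrpV is constitutively active in this strain.
No repressor is bound and IrpV is active, so *sovG* is transcribed.
So SovG is produced and active.
Fe²⁺ is absent, so OrvY is inactive.
Homoserine is present, so ElnQ is active.
With repressor ElnQ bound, *yilK* is not transcribed.
So YilK is not produced.
TemX is produced constitutively and is active.
Required activator YilK is absent, so *zorV* is not transcribed.

OFF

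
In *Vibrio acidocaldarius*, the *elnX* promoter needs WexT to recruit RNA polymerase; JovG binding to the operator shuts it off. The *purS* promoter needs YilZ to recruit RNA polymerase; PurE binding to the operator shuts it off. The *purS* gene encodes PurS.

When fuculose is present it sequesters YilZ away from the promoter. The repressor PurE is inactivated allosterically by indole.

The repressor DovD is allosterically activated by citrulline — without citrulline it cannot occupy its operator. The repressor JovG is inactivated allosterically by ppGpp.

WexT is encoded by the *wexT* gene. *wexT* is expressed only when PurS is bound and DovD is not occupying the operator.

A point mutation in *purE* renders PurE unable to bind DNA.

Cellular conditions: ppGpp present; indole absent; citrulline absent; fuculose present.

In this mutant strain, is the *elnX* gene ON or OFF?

ppGpp is present, so JovG is inactive.
Fuculose is present, so YilZ is inactive.
PurE is non-functional in this strain, so it has no effect.
Required activator YilZ is absent, so *purS* is not transcribed.
So PurS is not produced.
Citrulline is absent, so DovD is inactive.
Required activator PurS is absent, so *wexT* is not transcribed.
So WexT is not produced.
Required activator WexT is absent, so *elnX* is not transcribed.

OFF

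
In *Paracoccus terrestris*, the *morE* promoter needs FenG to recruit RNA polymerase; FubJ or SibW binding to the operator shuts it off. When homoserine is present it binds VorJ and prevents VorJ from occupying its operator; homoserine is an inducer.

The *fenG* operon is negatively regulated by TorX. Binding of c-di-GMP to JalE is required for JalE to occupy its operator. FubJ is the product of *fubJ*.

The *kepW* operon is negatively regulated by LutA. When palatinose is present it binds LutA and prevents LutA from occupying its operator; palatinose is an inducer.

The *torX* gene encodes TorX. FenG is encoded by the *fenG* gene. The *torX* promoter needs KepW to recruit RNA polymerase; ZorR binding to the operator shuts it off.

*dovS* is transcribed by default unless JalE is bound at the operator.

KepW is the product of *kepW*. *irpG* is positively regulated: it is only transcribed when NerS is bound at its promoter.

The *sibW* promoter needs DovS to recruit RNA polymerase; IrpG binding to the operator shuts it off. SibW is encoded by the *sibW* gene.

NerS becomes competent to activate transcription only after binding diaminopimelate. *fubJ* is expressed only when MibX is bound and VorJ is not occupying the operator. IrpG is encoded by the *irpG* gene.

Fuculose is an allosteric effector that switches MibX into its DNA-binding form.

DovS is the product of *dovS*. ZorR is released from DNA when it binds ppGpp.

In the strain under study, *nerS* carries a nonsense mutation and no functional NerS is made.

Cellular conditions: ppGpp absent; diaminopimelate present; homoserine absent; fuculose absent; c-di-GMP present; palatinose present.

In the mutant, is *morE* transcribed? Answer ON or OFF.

ON

Palatinose is present, so LutA is inactive.
With no repressor bound, *kepW* is transcribed.
So KepW is produced and active.
ppGpp is absent, so ZorR is active.
With repressor ZorR bound, *torX* is not transcribed.
So TorX is not produced.
With no repressor bound, *fenG* is transcribed.
So FenG is produced and active.
Homoserine is absent, so VorJ is active.
Fuculose is absent, so MibX is inactive.
With repressor VorJ bound, *fubJ* is not transcribed.
So FubJ is not produced.
NerS is non-functional in this strain, so it has no effect.
Required activator NerS is absent, so *irpG* is not transcribed.
So IrpG is not produced.
c-di-GMP is present, so JalE is active.
With repressor JalE bound, *dovS* is not transcribed.
So DovS is not produced.
Required activator DovS is absent, so *sibW* is not transcribed.
So SibW is not produced.
No repressor is bound and FenG is active, so *morE* is transcribed.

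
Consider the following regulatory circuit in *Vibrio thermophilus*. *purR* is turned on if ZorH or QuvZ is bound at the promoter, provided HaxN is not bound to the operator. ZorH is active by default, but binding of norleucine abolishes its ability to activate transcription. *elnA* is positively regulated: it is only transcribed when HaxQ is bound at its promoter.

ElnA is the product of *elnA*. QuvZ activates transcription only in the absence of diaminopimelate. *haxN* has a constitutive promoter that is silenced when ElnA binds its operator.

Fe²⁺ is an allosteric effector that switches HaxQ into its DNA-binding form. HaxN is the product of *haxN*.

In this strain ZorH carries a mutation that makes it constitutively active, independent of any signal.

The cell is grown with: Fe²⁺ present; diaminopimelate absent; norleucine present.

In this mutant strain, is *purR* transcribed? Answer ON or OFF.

ZorH is constitutively active in this strain.
Fe²⁺ is present, so HaxQ is active.
No repressor is bound and HaxQ is active, so *elnA* is transcribed.
So ElnA is produced and active.
With repressor ElnA bound, *haxN* is not transcribed.
So HaxN is not produced.
Diaminopimelate is absent, so QuvZ is active.
Activator ZorH is present, so *purR* is transcribed.

ON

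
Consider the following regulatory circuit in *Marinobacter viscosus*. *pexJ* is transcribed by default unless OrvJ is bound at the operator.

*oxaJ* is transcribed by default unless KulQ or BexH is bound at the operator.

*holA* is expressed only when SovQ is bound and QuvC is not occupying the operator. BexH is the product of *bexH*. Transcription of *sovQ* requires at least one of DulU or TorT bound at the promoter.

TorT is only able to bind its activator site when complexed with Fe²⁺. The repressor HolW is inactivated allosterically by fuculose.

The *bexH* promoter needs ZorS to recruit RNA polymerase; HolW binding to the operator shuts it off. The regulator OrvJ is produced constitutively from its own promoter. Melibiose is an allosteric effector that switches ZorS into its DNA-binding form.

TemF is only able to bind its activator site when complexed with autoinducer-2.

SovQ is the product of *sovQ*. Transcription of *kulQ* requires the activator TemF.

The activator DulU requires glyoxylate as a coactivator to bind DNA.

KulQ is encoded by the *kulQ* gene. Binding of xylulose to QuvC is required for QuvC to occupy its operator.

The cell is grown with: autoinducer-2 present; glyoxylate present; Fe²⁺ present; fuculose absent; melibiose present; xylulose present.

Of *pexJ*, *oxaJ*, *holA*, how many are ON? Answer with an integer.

OrvJ is produced constitutively and is active.
With repressor OrvJ bound, *pexJ* is not transcribed.
→ *pexJ* is OFF.
Autoinducer-2 is present, so TemF is active.
No repressor is bound and TemF is active, so *kulQ* is transcribed.
So KulQ is produced and active.
Melibiose is present, so ZorS is active.
Fuculose is absent, so HolW is active.
With repressor HolW bound, *bexH* is not transcribed.
So BexH is not produced.
With repressor KulQ bound, *oxaJ* is not transcribed.
→ *oxaJ* is OFF.
Glyoxylate is present, so DulU is active.
Fe²⁺ is present, so TorT is active.
Activator DulU is present, so *sovQ* is transcribed.
So SovQ is produced and active.
Xylulose is present, so QuvC is active.
With repressor QuvC bound, *holA* is not transcribed.
→ *holA* is OFF.
0 of the 3 genes are transcribed.

0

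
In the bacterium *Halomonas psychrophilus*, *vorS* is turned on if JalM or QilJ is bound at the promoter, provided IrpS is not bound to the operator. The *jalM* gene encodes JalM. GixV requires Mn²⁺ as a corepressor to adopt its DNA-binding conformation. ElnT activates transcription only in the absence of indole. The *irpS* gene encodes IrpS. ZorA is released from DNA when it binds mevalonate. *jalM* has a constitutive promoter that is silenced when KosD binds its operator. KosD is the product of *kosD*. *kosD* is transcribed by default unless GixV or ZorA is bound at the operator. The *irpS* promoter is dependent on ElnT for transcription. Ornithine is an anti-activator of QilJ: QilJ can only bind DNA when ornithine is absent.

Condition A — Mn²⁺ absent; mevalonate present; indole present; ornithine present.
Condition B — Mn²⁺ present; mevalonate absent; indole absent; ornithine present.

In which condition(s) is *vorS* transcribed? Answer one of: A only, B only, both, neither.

Condition A:
Mn²⁺ is absent, so GixV is inactive.
Mevalonate is present, so ZorA is inactive.
With no repressor bound, *kosD* is transcribed.
So KosD is produced and active.
With repressor KosD bound, *jalM* is not transcribed.
So JalM is not produced.
Indole is present, so ElnT is inactive.
Required activator ElnT is absent, so *irpS* is not transcribed.
So IrpS is not produced.
Ornithine is present, so QilJ is inactive.
No activator is available at the *vorS* promoter, so *vorS* is not transcribed.
→ *vorS* is OFF in A.
Condition B:
Mn²⁺ is present, so GixV is active.
Mevalonate is absent, so ZorA is active.
With repressor GixV bound, *kosD* is not transcribed.
So KosD is not produced.
With no repressor bound, *jalM* is transcribed.
So JalM is produced and active.
Indole is absent, so ElnT is active.
No repressor is bound and ElnT is active, so *irpS* is transcribed.
So IrpS is produced and active.
Ornithine is present, so QilJ is inactive.
With repressor IrpS bound, *vorS* is not transcribed.
→ *vorS* is OFF in B.

neither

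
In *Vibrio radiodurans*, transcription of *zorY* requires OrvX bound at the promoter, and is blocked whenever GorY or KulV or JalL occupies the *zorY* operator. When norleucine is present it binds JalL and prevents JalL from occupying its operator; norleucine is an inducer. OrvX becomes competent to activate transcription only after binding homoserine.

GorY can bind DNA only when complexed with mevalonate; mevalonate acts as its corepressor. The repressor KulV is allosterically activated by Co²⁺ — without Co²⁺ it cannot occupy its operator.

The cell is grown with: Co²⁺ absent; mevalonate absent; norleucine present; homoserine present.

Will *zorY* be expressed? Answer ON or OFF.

ON

Homoserine is present, so OrvX is active.
Mevalonate is absent, so GorY is inactive.
Co²⁺ is absent, so KulV is inactive.
Norleucine is present, so JalL is inactive.
No repressor is bound and OrvX is active, so *zorY* is transcribed.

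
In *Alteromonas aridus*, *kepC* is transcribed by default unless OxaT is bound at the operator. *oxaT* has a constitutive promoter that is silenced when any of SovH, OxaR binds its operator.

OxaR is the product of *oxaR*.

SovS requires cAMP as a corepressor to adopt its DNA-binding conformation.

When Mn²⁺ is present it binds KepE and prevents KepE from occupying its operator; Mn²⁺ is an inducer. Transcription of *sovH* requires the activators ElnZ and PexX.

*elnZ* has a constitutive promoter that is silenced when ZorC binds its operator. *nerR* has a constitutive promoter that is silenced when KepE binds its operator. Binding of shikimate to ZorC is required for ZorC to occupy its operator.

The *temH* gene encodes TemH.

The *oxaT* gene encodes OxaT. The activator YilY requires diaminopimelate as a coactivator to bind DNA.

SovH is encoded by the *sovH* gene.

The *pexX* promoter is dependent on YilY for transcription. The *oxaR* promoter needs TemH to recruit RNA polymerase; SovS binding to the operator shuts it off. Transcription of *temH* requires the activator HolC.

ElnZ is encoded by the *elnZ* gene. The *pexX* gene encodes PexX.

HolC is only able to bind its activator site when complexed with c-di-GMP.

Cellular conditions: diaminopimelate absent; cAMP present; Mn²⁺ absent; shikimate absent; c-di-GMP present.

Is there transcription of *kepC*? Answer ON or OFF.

OFF

Shikimate is absent, so ZorC is inactive.
With no repressor bound, *elnZ* is transcribed.
So ElnZ is produced and active.
Diaminopimelate is absent, so YilY is inactive.
Required activator YilY is absent, so *pexX* is not transcribed.
So PexX is not produced.
Required activator PexX is absent, so *sovH* is not transcribed.
So SovH is not produced.
cAMP is present, so SovS is active.
c-di-GMP is present, so HolC is active.
No repressor is bound and HolC is active, so *temH* is transcribed.
So TemH is produced and active.
With repressor SovS bound, *oxaR* is not transcribed.
So OxaR is not produced.
With no repressor bound, *oxaT* is transcribed.
So OxaT is produced and active.
With repressor OxaT bound, *kepC* is not transcribed.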